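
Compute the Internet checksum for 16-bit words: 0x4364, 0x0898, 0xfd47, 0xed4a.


Sum all words (with carry folding):
+ 0x4364 = 0x4364
+ 0x0898 = 0x4bfc
+ 0xfd47 = 0x4944
+ 0xed4a = 0x368f
One's complement: ~0x368f
Checksum = 0xc970


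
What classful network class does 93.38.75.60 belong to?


First octet: 93
Binary: 01011101
0xxxxxxx -> Class A (1-126)
Class A, default mask 255.0.0.0 (/8)


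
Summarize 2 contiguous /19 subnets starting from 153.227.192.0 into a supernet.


Original prefix: /19
Number of subnets: 2 = 2^1
New prefix = 19 - 1 = 18
Supernet: 153.227.192.0/18


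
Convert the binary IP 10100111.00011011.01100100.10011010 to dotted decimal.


10100111 = 167
00011011 = 27
01100100 = 100
10011010 = 154
IP: 167.27.100.154


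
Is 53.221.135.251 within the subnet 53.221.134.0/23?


Subnet network: 53.221.134.0
Test IP AND mask: 53.221.134.0
Yes, 53.221.135.251 is in 53.221.134.0/23


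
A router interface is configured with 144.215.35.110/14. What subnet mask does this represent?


/14 means 14 network bits, 18 host bits
Binary: 11111111111111000000000000000000
Mask: 255.252.0.0


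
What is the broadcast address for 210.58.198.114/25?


Network: 210.58.198.0/25
Host bits = 7
Set all host bits to 1:
Broadcast: 210.58.198.127


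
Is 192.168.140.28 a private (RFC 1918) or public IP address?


RFC 1918 private ranges:
  10.0.0.0/8 (10.0.0.0 - 10.255.255.255)
  172.16.0.0/12 (172.16.0.0 - 172.31.255.255)
  192.168.0.0/16 (192.168.0.0 - 192.168.255.255)
Private (in 192.168.0.0/16)


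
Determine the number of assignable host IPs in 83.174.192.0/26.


Host bits = 32 - 26 = 6
Total addresses = 2^6 = 64
Usable = total - 2 (network and broadcast)
Usable hosts: 62


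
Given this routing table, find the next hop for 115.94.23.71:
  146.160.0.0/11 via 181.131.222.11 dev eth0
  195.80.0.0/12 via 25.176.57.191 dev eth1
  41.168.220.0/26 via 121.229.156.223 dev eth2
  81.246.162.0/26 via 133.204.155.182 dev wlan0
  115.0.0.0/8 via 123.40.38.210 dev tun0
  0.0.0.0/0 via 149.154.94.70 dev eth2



Longest prefix match for 115.94.23.71:
  /11 146.160.0.0: no
  /12 195.80.0.0: no
  /26 41.168.220.0: no
  /26 81.246.162.0: no
  /8 115.0.0.0: MATCH
  /0 0.0.0.0: MATCH
Selected: next-hop 123.40.38.210 via tun0 (matched /8)


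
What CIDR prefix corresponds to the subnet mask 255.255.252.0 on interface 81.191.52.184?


Binary: 11111111.11111111.11111100.00000000
Count leading 1s
Prefix: /22


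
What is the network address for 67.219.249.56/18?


IP:   01000011.11011011.11111001.00111000
Mask: 11111111.11111111.11000000.00000000
AND operation:
Net:  01000011.11011011.11000000.00000000
Network: 67.219.192.0/18


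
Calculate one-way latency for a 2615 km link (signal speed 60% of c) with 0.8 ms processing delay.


Speed = 0.6 * 3e5 km/s = 180000 km/s
Propagation delay = 2615 / 180000 = 0.0145 s = 14.5278 ms
Processing delay = 0.8 ms
Total one-way latency = 15.3278 ms


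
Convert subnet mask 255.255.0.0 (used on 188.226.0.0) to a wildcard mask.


Subnet mask: 255.255.0.0
Wildcard = 255.255.255.255 - subnet mask
255 - 255 = 0
255 - 255 = 0
255 - 0 = 255
255 - 0 = 255
Wildcard: 0.0.255.255


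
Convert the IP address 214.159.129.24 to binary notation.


214 = 11010110
159 = 10011111
129 = 10000001
24 = 00011000
Binary: 11010110.10011111.10000001.00011000


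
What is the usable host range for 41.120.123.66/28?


Network: 41.120.123.64
Broadcast: 41.120.123.79
First usable = network + 1
Last usable = broadcast - 1
Range: 41.120.123.65 to 41.120.123.78


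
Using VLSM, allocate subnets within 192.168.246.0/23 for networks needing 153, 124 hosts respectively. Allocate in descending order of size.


153 hosts -> /24 (254 usable): 192.168.246.0/24
124 hosts -> /25 (126 usable): 192.168.247.0/25
Allocation: 192.168.246.0/24 (153 hosts, 254 usable); 192.168.247.0/25 (124 hosts, 126 usable)


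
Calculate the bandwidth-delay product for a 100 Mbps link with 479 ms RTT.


BDP = bandwidth * RTT
= 100 Mbps * 479 ms
= 100 * 1e6 * 479 / 1000 bits
= 47900000 bits
= 5987500 bytes
= 5847.168 KB
BDP = 47900000 bits (5987500 bytes)


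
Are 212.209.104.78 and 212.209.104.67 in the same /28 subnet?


Mask: 255.255.255.240
212.209.104.78 AND mask = 212.209.104.64
212.209.104.67 AND mask = 212.209.104.64
Yes, same subnet (212.209.104.64)


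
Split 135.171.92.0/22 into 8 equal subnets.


New prefix = 22 + 3 = 25
Each subnet has 128 addresses
  135.171.92.0/25
  135.171.92.128/25
  135.171.93.0/25
  135.171.93.128/25
  135.171.94.0/25
  135.171.94.128/25
  135.171.95.0/25
  135.171.95.128/25
Subnets: 135.171.92.0/25, 135.171.92.128/25, 135.171.93.0/25, 135.171.93.128/25, 135.171.94.0/25, 135.171.94.128/25, 135.171.95.0/25, 135.171.95.128/25


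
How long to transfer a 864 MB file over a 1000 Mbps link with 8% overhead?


Effective throughput = 1000 * (1 - 8/100) = 920 Mbps
File size in Mb = 864 * 8 = 6912 Mb
Time = 6912 / 920
Time = 7.513 seconds


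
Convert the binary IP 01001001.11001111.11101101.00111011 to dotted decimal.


01001001 = 73
11001111 = 207
11101101 = 237
00111011 = 59
IP: 73.207.237.59


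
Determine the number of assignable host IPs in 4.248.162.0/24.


Host bits = 32 - 24 = 8
Total addresses = 2^8 = 256
Usable = total - 2 (network and broadcast)
Usable hosts: 254


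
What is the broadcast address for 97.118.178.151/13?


Network: 97.112.0.0/13
Host bits = 19
Set all host bits to 1:
Broadcast: 97.119.255.255


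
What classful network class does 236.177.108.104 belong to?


First octet: 236
Binary: 11101100
1110xxxx -> Class D (224-239)
Class D (multicast), default mask N/A


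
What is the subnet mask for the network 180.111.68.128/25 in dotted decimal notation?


/25 means 25 network bits, 7 host bits
Binary: 11111111111111111111111110000000
Mask: 255.255.255.128


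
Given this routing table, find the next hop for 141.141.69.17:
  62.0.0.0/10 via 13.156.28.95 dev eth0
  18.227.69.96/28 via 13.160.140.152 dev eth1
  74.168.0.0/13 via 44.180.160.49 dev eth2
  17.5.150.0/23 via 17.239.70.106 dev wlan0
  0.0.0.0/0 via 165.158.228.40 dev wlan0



Longest prefix match for 141.141.69.17:
  /10 62.0.0.0: no
  /28 18.227.69.96: no
  /13 74.168.0.0: no
  /23 17.5.150.0: no
  /0 0.0.0.0: MATCH
Selected: next-hop 165.158.228.40 via wlan0 (matched /0)


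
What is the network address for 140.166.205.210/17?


IP:   10001100.10100110.11001101.11010010
Mask: 11111111.11111111.10000000.00000000
AND operation:
Net:  10001100.10100110.10000000.00000000
Network: 140.166.128.0/17


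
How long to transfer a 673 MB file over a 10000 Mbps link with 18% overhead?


Effective throughput = 10000 * (1 - 18/100) = 8200 Mbps
File size in Mb = 673 * 8 = 5384 Mb
Time = 5384 / 8200
Time = 0.6566 seconds


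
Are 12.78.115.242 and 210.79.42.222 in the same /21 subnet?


Mask: 255.255.248.0
12.78.115.242 AND mask = 12.78.112.0
210.79.42.222 AND mask = 210.79.40.0
No, different subnets (12.78.112.0 vs 210.79.40.0)


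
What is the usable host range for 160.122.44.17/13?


Network: 160.120.0.0
Broadcast: 160.127.255.255
First usable = network + 1
Last usable = broadcast - 1
Range: 160.120.0.1 to 160.127.255.254


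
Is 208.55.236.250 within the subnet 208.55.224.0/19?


Subnet network: 208.55.224.0
Test IP AND mask: 208.55.224.0
Yes, 208.55.236.250 is in 208.55.224.0/19


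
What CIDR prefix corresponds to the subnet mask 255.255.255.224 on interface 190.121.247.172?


Binary: 11111111.11111111.11111111.11100000
Count leading 1s
Prefix: /27


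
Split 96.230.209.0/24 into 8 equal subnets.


New prefix = 24 + 3 = 27
Each subnet has 32 addresses
  96.230.209.0/27
  96.230.209.32/27
  96.230.209.64/27
  96.230.209.96/27
  96.230.209.128/27
  96.230.209.160/27
  96.230.209.192/27
  96.230.209.224/27
Subnets: 96.230.209.0/27, 96.230.209.32/27, 96.230.209.64/27, 96.230.209.96/27, 96.230.209.128/27, 96.230.209.160/27, 96.230.209.192/27, 96.230.209.224/27


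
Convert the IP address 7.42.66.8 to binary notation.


7 = 00000111
42 = 00101010
66 = 01000010
8 = 00001000
Binary: 00000111.00101010.01000010.00001000


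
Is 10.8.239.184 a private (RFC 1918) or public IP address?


RFC 1918 private ranges:
  10.0.0.0/8 (10.0.0.0 - 10.255.255.255)
  172.16.0.0/12 (172.16.0.0 - 172.31.255.255)
  192.168.0.0/16 (192.168.0.0 - 192.168.255.255)
Private (in 10.0.0.0/8)


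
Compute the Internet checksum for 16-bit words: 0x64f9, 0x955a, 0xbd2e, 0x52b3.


Sum all words (with carry folding):
+ 0x64f9 = 0x64f9
+ 0x955a = 0xfa53
+ 0xbd2e = 0xb782
+ 0x52b3 = 0x0a36
One's complement: ~0x0a36
Checksum = 0xf5c9


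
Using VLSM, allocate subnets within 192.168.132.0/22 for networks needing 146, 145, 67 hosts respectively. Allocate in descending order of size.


146 hosts -> /24 (254 usable): 192.168.132.0/24
145 hosts -> /24 (254 usable): 192.168.133.0/24
67 hosts -> /25 (126 usable): 192.168.134.0/25
Allocation: 192.168.132.0/24 (146 hosts, 254 usable); 192.168.133.0/24 (145 hosts, 254 usable); 192.168.134.0/25 (67 hosts, 126 usable)


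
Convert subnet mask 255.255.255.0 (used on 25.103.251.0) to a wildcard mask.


Subnet mask: 255.255.255.0
Wildcard = 255.255.255.255 - subnet mask
255 - 255 = 0
255 - 255 = 0
255 - 255 = 0
255 - 0 = 255
Wildcard: 0.0.0.255


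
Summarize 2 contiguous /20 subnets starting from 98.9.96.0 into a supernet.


Original prefix: /20
Number of subnets: 2 = 2^1
New prefix = 20 - 1 = 19
Supernet: 98.9.96.0/19


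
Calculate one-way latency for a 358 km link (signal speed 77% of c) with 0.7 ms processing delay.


Speed = 0.77 * 3e5 km/s = 231000 km/s
Propagation delay = 358 / 231000 = 0.0015 s = 1.5498 ms
Processing delay = 0.7 ms
Total one-way latency = 2.2498 ms


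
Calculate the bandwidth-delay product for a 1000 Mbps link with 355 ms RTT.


BDP = bandwidth * RTT
= 1000 Mbps * 355 ms
= 1000 * 1e6 * 355 / 1000 bits
= 355000000 bits
= 44375000 bytes
= 43334.9609 KB
BDP = 355000000 bits (44375000 bytes)


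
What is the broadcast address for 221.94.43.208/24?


Network: 221.94.43.0/24
Host bits = 8
Set all host bits to 1:
Broadcast: 221.94.43.255


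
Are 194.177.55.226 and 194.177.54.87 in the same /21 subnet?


Mask: 255.255.248.0
194.177.55.226 AND mask = 194.177.48.0
194.177.54.87 AND mask = 194.177.48.0
Yes, same subnet (194.177.48.0)


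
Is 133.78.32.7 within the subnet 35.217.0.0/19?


Subnet network: 35.217.0.0
Test IP AND mask: 133.78.32.0
No, 133.78.32.7 is not in 35.217.0.0/19


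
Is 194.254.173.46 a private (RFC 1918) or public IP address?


RFC 1918 private ranges:
  10.0.0.0/8 (10.0.0.0 - 10.255.255.255)
  172.16.0.0/12 (172.16.0.0 - 172.31.255.255)
  192.168.0.0/16 (192.168.0.0 - 192.168.255.255)
Public (not in any RFC 1918 range)


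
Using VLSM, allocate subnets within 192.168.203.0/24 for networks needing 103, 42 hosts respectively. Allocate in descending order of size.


103 hosts -> /25 (126 usable): 192.168.203.0/25
42 hosts -> /26 (62 usable): 192.168.203.128/26
Allocation: 192.168.203.0/25 (103 hosts, 126 usable); 192.168.203.128/26 (42 hosts, 62 usable)


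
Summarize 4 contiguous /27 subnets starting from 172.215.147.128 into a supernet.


Original prefix: /27
Number of subnets: 4 = 2^2
New prefix = 27 - 2 = 25
Supernet: 172.215.147.128/25


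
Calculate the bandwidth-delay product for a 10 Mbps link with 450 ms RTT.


BDP = bandwidth * RTT
= 10 Mbps * 450 ms
= 10 * 1e6 * 450 / 1000 bits
= 4500000 bits
= 562500 bytes
= 549.3164 KB
BDP = 4500000 bits (562500 bytes)


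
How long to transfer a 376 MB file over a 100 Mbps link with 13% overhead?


Effective throughput = 100 * (1 - 13/100) = 87 Mbps
File size in Mb = 376 * 8 = 3008 Mb
Time = 3008 / 87
Time = 34.5747 seconds


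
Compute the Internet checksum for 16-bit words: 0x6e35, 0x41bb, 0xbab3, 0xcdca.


Sum all words (with carry folding):
+ 0x6e35 = 0x6e35
+ 0x41bb = 0xaff0
+ 0xbab3 = 0x6aa4
+ 0xcdca = 0x386f
One's complement: ~0x386f
Checksum = 0xc790


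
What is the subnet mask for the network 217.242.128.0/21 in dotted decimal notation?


/21 means 21 network bits, 11 host bits
Binary: 11111111111111111111100000000000
Mask: 255.255.248.0


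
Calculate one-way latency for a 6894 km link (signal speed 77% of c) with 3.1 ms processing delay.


Speed = 0.77 * 3e5 km/s = 231000 km/s
Propagation delay = 6894 / 231000 = 0.0298 s = 29.8442 ms
Processing delay = 3.1 ms
Total one-way latency = 32.9442 ms


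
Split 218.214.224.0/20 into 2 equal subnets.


New prefix = 20 + 1 = 21
Each subnet has 2048 addresses
  218.214.224.0/21
  218.214.232.0/21
Subnets: 218.214.224.0/21, 218.214.232.0/21


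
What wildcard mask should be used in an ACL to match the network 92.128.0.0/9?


Subnet mask: 255.128.0.0
Wildcard = 255.255.255.255 - subnet mask
255 - 255 = 0
255 - 128 = 127
255 - 0 = 255
255 - 0 = 255
Wildcard: 0.127.255.255


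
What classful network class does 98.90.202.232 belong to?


First octet: 98
Binary: 01100010
0xxxxxxx -> Class A (1-126)
Class A, default mask 255.0.0.0 (/8)


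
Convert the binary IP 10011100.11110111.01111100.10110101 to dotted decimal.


10011100 = 156
11110111 = 247
01111100 = 124
10110101 = 181
IP: 156.247.124.181


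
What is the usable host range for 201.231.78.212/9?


Network: 201.128.0.0
Broadcast: 201.255.255.255
First usable = network + 1
Last usable = broadcast - 1
Range: 201.128.0.1 to 201.255.255.254


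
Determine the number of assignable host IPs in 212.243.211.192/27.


Host bits = 32 - 27 = 5
Total addresses = 2^5 = 32
Usable = total - 2 (network and broadcast)
Usable hosts: 30


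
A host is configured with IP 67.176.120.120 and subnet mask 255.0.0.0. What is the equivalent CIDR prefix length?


Binary: 11111111.00000000.00000000.00000000
Count leading 1s
Prefix: /8


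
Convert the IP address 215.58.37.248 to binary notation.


215 = 11010111
58 = 00111010
37 = 00100101
248 = 11111000
Binary: 11010111.00111010.00100101.11111000


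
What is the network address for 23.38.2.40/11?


IP:   00010111.00100110.00000010.00101000
Mask: 11111111.11100000.00000000.00000000
AND operation:
Net:  00010111.00100000.00000000.00000000
Network: 23.32.0.0/11


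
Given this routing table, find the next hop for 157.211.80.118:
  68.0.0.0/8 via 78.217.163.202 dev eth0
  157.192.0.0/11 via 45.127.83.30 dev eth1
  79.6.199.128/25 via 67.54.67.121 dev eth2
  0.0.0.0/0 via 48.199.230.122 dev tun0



Longest prefix match for 157.211.80.118:
  /8 68.0.0.0: no
  /11 157.192.0.0: MATCH
  /25 79.6.199.128: no
  /0 0.0.0.0: MATCH
Selected: next-hop 45.127.83.30 via eth1 (matched /11)


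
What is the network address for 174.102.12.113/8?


IP:   10101110.01100110.00001100.01110001
Mask: 11111111.00000000.00000000.00000000
AND operation:
Net:  10101110.00000000.00000000.00000000
Network: 174.0.0.0/8


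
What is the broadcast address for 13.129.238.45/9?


Network: 13.128.0.0/9
Host bits = 23
Set all host bits to 1:
Broadcast: 13.255.255.255


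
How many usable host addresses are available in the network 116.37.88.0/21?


Host bits = 32 - 21 = 11
Total addresses = 2^11 = 2048
Usable = total - 2 (network and broadcast)
Usable hosts: 2046


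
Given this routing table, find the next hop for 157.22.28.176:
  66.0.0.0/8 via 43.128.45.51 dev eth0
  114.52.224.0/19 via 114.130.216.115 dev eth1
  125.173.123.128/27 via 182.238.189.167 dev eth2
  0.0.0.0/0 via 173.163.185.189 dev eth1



Longest prefix match for 157.22.28.176:
  /8 66.0.0.0: no
  /19 114.52.224.0: no
  /27 125.173.123.128: no
  /0 0.0.0.0: MATCH
Selected: next-hop 173.163.185.189 via eth1 (matched /0)


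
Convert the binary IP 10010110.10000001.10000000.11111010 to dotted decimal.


10010110 = 150
10000001 = 129
10000000 = 128
11111010 = 250
IP: 150.129.128.250


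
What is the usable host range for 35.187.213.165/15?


Network: 35.186.0.0
Broadcast: 35.187.255.255
First usable = network + 1
Last usable = broadcast - 1
Range: 35.186.0.1 to 35.187.255.254


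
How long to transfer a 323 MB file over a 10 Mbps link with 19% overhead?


Effective throughput = 10 * (1 - 19/100) = 8.1 Mbps
File size in Mb = 323 * 8 = 2584 Mb
Time = 2584 / 8.1
Time = 319.0123 seconds


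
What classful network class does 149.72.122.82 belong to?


First octet: 149
Binary: 10010101
10xxxxxx -> Class B (128-191)
Class B, default mask 255.255.0.0 (/16)


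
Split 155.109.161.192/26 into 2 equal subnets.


New prefix = 26 + 1 = 27
Each subnet has 32 addresses
  155.109.161.192/27
  155.109.161.224/27
Subnets: 155.109.161.192/27, 155.109.161.224/27


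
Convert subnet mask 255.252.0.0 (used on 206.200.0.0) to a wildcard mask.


Subnet mask: 255.252.0.0
Wildcard = 255.255.255.255 - subnet mask
255 - 255 = 0
255 - 252 = 3
255 - 0 = 255
255 - 0 = 255
Wildcard: 0.3.255.255


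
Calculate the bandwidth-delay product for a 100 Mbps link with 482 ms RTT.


BDP = bandwidth * RTT
= 100 Mbps * 482 ms
= 100 * 1e6 * 482 / 1000 bits
= 48200000 bits
= 6025000 bytes
= 5883.7891 KB
BDP = 48200000 bits (6025000 bytes)


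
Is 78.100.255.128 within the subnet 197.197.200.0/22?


Subnet network: 197.197.200.0
Test IP AND mask: 78.100.252.0
No, 78.100.255.128 is not in 197.197.200.0/22


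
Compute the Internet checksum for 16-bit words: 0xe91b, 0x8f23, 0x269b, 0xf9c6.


Sum all words (with carry folding):
+ 0xe91b = 0xe91b
+ 0x8f23 = 0x783f
+ 0x269b = 0x9eda
+ 0xf9c6 = 0x98a1
One's complement: ~0x98a1
Checksum = 0x675e


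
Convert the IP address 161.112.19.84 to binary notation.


161 = 10100001
112 = 01110000
19 = 00010011
84 = 01010100
Binary: 10100001.01110000.00010011.01010100


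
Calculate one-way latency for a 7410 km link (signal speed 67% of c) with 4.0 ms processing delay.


Speed = 0.67 * 3e5 km/s = 201000 km/s
Propagation delay = 7410 / 201000 = 0.0369 s = 36.8657 ms
Processing delay = 4.0 ms
Total one-way latency = 40.8657 ms


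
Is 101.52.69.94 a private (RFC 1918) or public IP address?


RFC 1918 private ranges:
  10.0.0.0/8 (10.0.0.0 - 10.255.255.255)
  172.16.0.0/12 (172.16.0.0 - 172.31.255.255)
  192.168.0.0/16 (192.168.0.0 - 192.168.255.255)
Public (not in any RFC 1918 range)


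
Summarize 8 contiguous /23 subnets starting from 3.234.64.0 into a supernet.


Original prefix: /23
Number of subnets: 8 = 2^3
New prefix = 23 - 3 = 20
Supernet: 3.234.64.0/20


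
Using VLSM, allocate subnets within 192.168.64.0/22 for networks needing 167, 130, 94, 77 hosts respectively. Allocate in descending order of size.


167 hosts -> /24 (254 usable): 192.168.64.0/24
130 hosts -> /24 (254 usable): 192.168.65.0/24
94 hosts -> /25 (126 usable): 192.168.66.0/25
77 hosts -> /25 (126 usable): 192.168.66.128/25
Allocation: 192.168.64.0/24 (167 hosts, 254 usable); 192.168.65.0/24 (130 hosts, 254 usable); 192.168.66.0/25 (94 hosts, 126 usable); 192.168.66.128/25 (77 hosts, 126 usable)


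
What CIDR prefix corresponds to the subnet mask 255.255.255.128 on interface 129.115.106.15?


Binary: 11111111.11111111.11111111.10000000
Count leading 1s
Prefix: /25


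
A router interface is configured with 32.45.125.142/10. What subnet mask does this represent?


/10 means 10 network bits, 22 host bits
Binary: 11111111110000000000000000000000
Mask: 255.192.0.0


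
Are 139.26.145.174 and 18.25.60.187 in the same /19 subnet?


Mask: 255.255.224.0
139.26.145.174 AND mask = 139.26.128.0
18.25.60.187 AND mask = 18.25.32.0
No, different subnets (139.26.128.0 vs 18.25.32.0)


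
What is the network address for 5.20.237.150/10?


IP:   00000101.00010100.11101101.10010110
Mask: 11111111.11000000.00000000.00000000
AND operation:
Net:  00000101.00000000.00000000.00000000
Network: 5.0.0.0/10


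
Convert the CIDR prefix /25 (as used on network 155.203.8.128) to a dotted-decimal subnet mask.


/25 means 25 network bits, 7 host bits
Binary: 11111111111111111111111110000000
Mask: 255.255.255.128


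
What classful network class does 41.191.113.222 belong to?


First octet: 41
Binary: 00101001
0xxxxxxx -> Class A (1-126)
Class A, default mask 255.0.0.0 (/8)


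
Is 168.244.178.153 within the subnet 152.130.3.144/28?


Subnet network: 152.130.3.144
Test IP AND mask: 168.244.178.144
No, 168.244.178.153 is not in 152.130.3.144/28


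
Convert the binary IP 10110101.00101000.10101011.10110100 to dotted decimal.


10110101 = 181
00101000 = 40
10101011 = 171
10110100 = 180
IP: 181.40.171.180


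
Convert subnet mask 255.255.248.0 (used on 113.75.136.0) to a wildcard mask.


Subnet mask: 255.255.248.0
Wildcard = 255.255.255.255 - subnet mask
255 - 255 = 0
255 - 255 = 0
255 - 248 = 7
255 - 0 = 255
Wildcard: 0.0.7.255


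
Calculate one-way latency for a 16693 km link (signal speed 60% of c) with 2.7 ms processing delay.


Speed = 0.6 * 3e5 km/s = 180000 km/s
Propagation delay = 16693 / 180000 = 0.0927 s = 92.7389 ms
Processing delay = 2.7 ms
Total one-way latency = 95.4389 ms


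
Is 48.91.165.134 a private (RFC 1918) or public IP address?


RFC 1918 private ranges:
  10.0.0.0/8 (10.0.0.0 - 10.255.255.255)
  172.16.0.0/12 (172.16.0.0 - 172.31.255.255)
  192.168.0.0/16 (192.168.0.0 - 192.168.255.255)
Public (not in any RFC 1918 range)


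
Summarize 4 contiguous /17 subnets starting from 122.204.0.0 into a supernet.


Original prefix: /17
Number of subnets: 4 = 2^2
New prefix = 17 - 2 = 15
Supernet: 122.204.0.0/15


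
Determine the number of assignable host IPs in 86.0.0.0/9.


Host bits = 32 - 9 = 23
Total addresses = 2^23 = 8388608
Usable = total - 2 (network and broadcast)
Usable hosts: 8388606


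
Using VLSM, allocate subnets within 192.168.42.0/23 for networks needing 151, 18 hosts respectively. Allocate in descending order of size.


151 hosts -> /24 (254 usable): 192.168.42.0/24
18 hosts -> /27 (30 usable): 192.168.43.0/27
Allocation: 192.168.42.0/24 (151 hosts, 254 usable); 192.168.43.0/27 (18 hosts, 30 usable)


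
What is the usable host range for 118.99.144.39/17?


Network: 118.99.128.0
Broadcast: 118.99.255.255
First usable = network + 1
Last usable = broadcast - 1
Range: 118.99.128.1 to 118.99.255.254


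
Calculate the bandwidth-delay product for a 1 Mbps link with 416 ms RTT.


BDP = bandwidth * RTT
= 1 Mbps * 416 ms
= 1 * 1e6 * 416 / 1000 bits
= 416000 bits
= 52000 bytes
= 50.7812 KB
BDP = 416000 bits (52000 bytes)


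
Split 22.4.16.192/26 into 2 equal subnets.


New prefix = 26 + 1 = 27
Each subnet has 32 addresses
  22.4.16.192/27
  22.4.16.224/27
Subnets: 22.4.16.192/27, 22.4.16.224/27


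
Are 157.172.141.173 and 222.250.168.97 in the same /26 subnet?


Mask: 255.255.255.192
157.172.141.173 AND mask = 157.172.141.128
222.250.168.97 AND mask = 222.250.168.64
No, different subnets (157.172.141.128 vs 222.250.168.64)


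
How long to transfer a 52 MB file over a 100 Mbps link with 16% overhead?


Effective throughput = 100 * (1 - 16/100) = 84 Mbps
File size in Mb = 52 * 8 = 416 Mb
Time = 416 / 84
Time = 4.9524 seconds


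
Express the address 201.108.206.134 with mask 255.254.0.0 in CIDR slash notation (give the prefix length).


Binary: 11111111.11111110.00000000.00000000
Count leading 1s
Prefix: /15


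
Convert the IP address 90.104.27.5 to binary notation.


90 = 01011010
104 = 01101000
27 = 00011011
5 = 00000101
Binary: 01011010.01101000.00011011.00000101


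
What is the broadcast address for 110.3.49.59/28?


Network: 110.3.49.48/28
Host bits = 4
Set all host bits to 1:
Broadcast: 110.3.49.63


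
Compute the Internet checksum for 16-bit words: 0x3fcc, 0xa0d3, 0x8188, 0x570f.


Sum all words (with carry folding):
+ 0x3fcc = 0x3fcc
+ 0xa0d3 = 0xe09f
+ 0x8188 = 0x6228
+ 0x570f = 0xb937
One's complement: ~0xb937
Checksum = 0x46c8


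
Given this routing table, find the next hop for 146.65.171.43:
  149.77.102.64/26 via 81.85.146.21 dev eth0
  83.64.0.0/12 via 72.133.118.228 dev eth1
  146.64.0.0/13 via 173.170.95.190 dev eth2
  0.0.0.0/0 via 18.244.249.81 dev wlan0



Longest prefix match for 146.65.171.43:
  /26 149.77.102.64: no
  /12 83.64.0.0: no
  /13 146.64.0.0: MATCH
  /0 0.0.0.0: MATCH
Selected: next-hop 173.170.95.190 via eth2 (matched /13)


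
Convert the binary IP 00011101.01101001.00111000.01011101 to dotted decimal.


00011101 = 29
01101001 = 105
00111000 = 56
01011101 = 93
IP: 29.105.56.93


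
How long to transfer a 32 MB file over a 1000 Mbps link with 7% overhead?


Effective throughput = 1000 * (1 - 7/100) = 930.0 Mbps
File size in Mb = 32 * 8 = 256 Mb
Time = 256 / 930.0
Time = 0.2753 seconds


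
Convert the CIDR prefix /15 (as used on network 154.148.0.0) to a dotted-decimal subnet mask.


/15 means 15 network bits, 17 host bits
Binary: 11111111111111100000000000000000
Mask: 255.254.0.0


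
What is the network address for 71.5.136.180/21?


IP:   01000111.00000101.10001000.10110100
Mask: 11111111.11111111.11111000.00000000
AND operation:
Net:  01000111.00000101.10001000.00000000
Network: 71.5.136.0/21


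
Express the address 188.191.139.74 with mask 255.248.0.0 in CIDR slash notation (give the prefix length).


Binary: 11111111.11111000.00000000.00000000
Count leading 1s
Prefix: /13


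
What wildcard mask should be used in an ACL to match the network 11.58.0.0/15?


Subnet mask: 255.254.0.0
Wildcard = 255.255.255.255 - subnet mask
255 - 255 = 0
255 - 254 = 1
255 - 0 = 255
255 - 0 = 255
Wildcard: 0.1.255.255


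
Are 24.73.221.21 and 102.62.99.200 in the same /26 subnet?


Mask: 255.255.255.192
24.73.221.21 AND mask = 24.73.221.0
102.62.99.200 AND mask = 102.62.99.192
No, different subnets (24.73.221.0 vs 102.62.99.192)


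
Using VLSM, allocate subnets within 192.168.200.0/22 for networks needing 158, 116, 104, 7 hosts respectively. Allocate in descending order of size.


158 hosts -> /24 (254 usable): 192.168.200.0/24
116 hosts -> /25 (126 usable): 192.168.201.0/25
104 hosts -> /25 (126 usable): 192.168.201.128/25
7 hosts -> /28 (14 usable): 192.168.202.0/28
Allocation: 192.168.200.0/24 (158 hosts, 254 usable); 192.168.201.0/25 (116 hosts, 126 usable); 192.168.201.128/25 (104 hosts, 126 usable); 192.168.202.0/28 (7 hosts, 14 usable)


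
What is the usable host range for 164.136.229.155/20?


Network: 164.136.224.0
Broadcast: 164.136.239.255
First usable = network + 1
Last usable = broadcast - 1
Range: 164.136.224.1 to 164.136.239.254


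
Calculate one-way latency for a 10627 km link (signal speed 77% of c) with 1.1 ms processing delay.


Speed = 0.77 * 3e5 km/s = 231000 km/s
Propagation delay = 10627 / 231000 = 0.046 s = 46.0043 ms
Processing delay = 1.1 ms
Total one-way latency = 47.1043 ms


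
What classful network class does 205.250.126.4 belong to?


First octet: 205
Binary: 11001101
110xxxxx -> Class C (192-223)
Class C, default mask 255.255.255.0 (/24)


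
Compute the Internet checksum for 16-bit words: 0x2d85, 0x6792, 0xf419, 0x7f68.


Sum all words (with carry folding):
+ 0x2d85 = 0x2d85
+ 0x6792 = 0x9517
+ 0xf419 = 0x8931
+ 0x7f68 = 0x089a
One's complement: ~0x089a
Checksum = 0xf765


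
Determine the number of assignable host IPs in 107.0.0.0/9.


Host bits = 32 - 9 = 23
Total addresses = 2^23 = 8388608
Usable = total - 2 (network and broadcast)
Usable hosts: 8388606


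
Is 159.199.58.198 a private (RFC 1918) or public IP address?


RFC 1918 private ranges:
  10.0.0.0/8 (10.0.0.0 - 10.255.255.255)
  172.16.0.0/12 (172.16.0.0 - 172.31.255.255)
  192.168.0.0/16 (192.168.0.0 - 192.168.255.255)
Public (not in any RFC 1918 range)


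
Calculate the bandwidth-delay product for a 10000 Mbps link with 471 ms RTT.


BDP = bandwidth * RTT
= 10000 Mbps * 471 ms
= 10000 * 1e6 * 471 / 1000 bits
= 4710000000 bits
= 588750000 bytes
= 574951.1719 KB
BDP = 4710000000 bits (588750000 bytes)


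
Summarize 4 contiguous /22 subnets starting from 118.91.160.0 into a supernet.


Original prefix: /22
Number of subnets: 4 = 2^2
New prefix = 22 - 2 = 20
Supernet: 118.91.160.0/20


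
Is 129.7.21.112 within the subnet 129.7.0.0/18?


Subnet network: 129.7.0.0
Test IP AND mask: 129.7.0.0
Yes, 129.7.21.112 is in 129.7.0.0/18


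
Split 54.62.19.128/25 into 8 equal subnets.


New prefix = 25 + 3 = 28
Each subnet has 16 addresses
  54.62.19.128/28
  54.62.19.144/28
  54.62.19.160/28
  54.62.19.176/28
  54.62.19.192/28
  54.62.19.208/28
  54.62.19.224/28
  54.62.19.240/28
Subnets: 54.62.19.128/28, 54.62.19.144/28, 54.62.19.160/28, 54.62.19.176/28, 54.62.19.192/28, 54.62.19.208/28, 54.62.19.224/28, 54.62.19.240/28


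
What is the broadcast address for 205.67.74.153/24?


Network: 205.67.74.0/24
Host bits = 8
Set all host bits to 1:
Broadcast: 205.67.74.255


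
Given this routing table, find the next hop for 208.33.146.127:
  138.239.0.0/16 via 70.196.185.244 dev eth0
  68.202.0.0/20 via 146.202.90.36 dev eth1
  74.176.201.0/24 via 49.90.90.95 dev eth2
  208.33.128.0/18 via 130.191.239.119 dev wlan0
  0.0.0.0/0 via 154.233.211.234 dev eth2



Longest prefix match for 208.33.146.127:
  /16 138.239.0.0: no
  /20 68.202.0.0: no
  /24 74.176.201.0: no
  /18 208.33.128.0: MATCH
  /0 0.0.0.0: MATCH
Selected: next-hop 130.191.239.119 via wlan0 (matched /18)


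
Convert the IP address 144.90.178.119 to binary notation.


144 = 10010000
90 = 01011010
178 = 10110010
119 = 01110111
Binary: 10010000.01011010.10110010.01110111


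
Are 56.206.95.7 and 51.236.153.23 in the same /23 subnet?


Mask: 255.255.254.0
56.206.95.7 AND mask = 56.206.94.0
51.236.153.23 AND mask = 51.236.152.0
No, different subnets (56.206.94.0 vs 51.236.152.0)


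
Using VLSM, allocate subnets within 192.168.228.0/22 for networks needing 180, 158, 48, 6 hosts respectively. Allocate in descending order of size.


180 hosts -> /24 (254 usable): 192.168.228.0/24
158 hosts -> /24 (254 usable): 192.168.229.0/24
48 hosts -> /26 (62 usable): 192.168.230.0/26
6 hosts -> /29 (6 usable): 192.168.230.64/29
Allocation: 192.168.228.0/24 (180 hosts, 254 usable); 192.168.229.0/24 (158 hosts, 254 usable); 192.168.230.0/26 (48 hosts, 62 usable); 192.168.230.64/29 (6 hosts, 6 usable)


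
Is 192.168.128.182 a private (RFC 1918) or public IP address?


RFC 1918 private ranges:
  10.0.0.0/8 (10.0.0.0 - 10.255.255.255)
  172.16.0.0/12 (172.16.0.0 - 172.31.255.255)
  192.168.0.0/16 (192.168.0.0 - 192.168.255.255)
Private (in 192.168.0.0/16)


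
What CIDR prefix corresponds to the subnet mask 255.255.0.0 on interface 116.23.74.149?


Binary: 11111111.11111111.00000000.00000000
Count leading 1s
Prefix: /16


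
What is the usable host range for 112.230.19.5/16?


Network: 112.230.0.0
Broadcast: 112.230.255.255
First usable = network + 1
Last usable = broadcast - 1
Range: 112.230.0.1 to 112.230.255.254


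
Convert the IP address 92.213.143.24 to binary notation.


92 = 01011100
213 = 11010101
143 = 10001111
24 = 00011000
Binary: 01011100.11010101.10001111.00011000


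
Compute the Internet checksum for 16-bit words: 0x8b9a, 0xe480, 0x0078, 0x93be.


Sum all words (with carry folding):
+ 0x8b9a = 0x8b9a
+ 0xe480 = 0x701b
+ 0x0078 = 0x7093
+ 0x93be = 0x0452
One's complement: ~0x0452
Checksum = 0xfbad


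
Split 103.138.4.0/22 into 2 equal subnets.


New prefix = 22 + 1 = 23
Each subnet has 512 addresses
  103.138.4.0/23
  103.138.6.0/23
Subnets: 103.138.4.0/23, 103.138.6.0/23


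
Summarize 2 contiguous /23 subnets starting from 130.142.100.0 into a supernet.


Original prefix: /23
Number of subnets: 2 = 2^1
New prefix = 23 - 1 = 22
Supernet: 130.142.100.0/22


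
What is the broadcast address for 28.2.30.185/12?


Network: 28.0.0.0/12
Host bits = 20
Set all host bits to 1:
Broadcast: 28.15.255.255


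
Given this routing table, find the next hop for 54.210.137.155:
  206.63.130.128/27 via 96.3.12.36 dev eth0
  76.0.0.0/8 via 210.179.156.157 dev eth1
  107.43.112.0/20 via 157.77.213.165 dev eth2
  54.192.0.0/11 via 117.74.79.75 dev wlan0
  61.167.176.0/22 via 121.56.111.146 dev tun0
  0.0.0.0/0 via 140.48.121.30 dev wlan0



Longest prefix match for 54.210.137.155:
  /27 206.63.130.128: no
  /8 76.0.0.0: no
  /20 107.43.112.0: no
  /11 54.192.0.0: MATCH
  /22 61.167.176.0: no
  /0 0.0.0.0: MATCH
Selected: next-hop 117.74.79.75 via wlan0 (matched /11)


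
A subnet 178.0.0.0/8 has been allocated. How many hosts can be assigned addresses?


Host bits = 32 - 8 = 24
Total addresses = 2^24 = 16777216
Usable = total - 2 (network and broadcast)
Usable hosts: 16777214


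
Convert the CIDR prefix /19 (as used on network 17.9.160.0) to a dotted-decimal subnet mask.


/19 means 19 network bits, 13 host bits
Binary: 11111111111111111110000000000000
Mask: 255.255.224.0


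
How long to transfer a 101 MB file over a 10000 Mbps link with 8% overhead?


Effective throughput = 10000 * (1 - 8/100) = 9200 Mbps
File size in Mb = 101 * 8 = 808 Mb
Time = 808 / 9200
Time = 0.0878 seconds


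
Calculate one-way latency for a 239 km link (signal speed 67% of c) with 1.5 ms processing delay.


Speed = 0.67 * 3e5 km/s = 201000 km/s
Propagation delay = 239 / 201000 = 0.0012 s = 1.1891 ms
Processing delay = 1.5 ms
Total one-way latency = 2.6891 ms


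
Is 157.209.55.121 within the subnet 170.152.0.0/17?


Subnet network: 170.152.0.0
Test IP AND mask: 157.209.0.0
No, 157.209.55.121 is not in 170.152.0.0/17


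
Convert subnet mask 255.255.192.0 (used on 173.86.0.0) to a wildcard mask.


Subnet mask: 255.255.192.0
Wildcard = 255.255.255.255 - subnet mask
255 - 255 = 0
255 - 255 = 0
255 - 192 = 63
255 - 0 = 255
Wildcard: 0.0.63.255


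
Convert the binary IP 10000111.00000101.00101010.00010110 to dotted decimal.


10000111 = 135
00000101 = 5
00101010 = 42
00010110 = 22
IP: 135.5.42.22


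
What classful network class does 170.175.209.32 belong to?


First octet: 170
Binary: 10101010
10xxxxxx -> Class B (128-191)
Class B, default mask 255.255.0.0 (/16)


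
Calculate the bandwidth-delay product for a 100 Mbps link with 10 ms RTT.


BDP = bandwidth * RTT
= 100 Mbps * 10 ms
= 100 * 1e6 * 10 / 1000 bits
= 1000000 bits
= 125000 bytes
= 122.0703 KB
BDP = 1000000 bits (125000 bytes)


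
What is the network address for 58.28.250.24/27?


IP:   00111010.00011100.11111010.00011000
Mask: 11111111.11111111.11111111.11100000
AND operation:
Net:  00111010.00011100.11111010.00000000
Network: 58.28.250.0/27


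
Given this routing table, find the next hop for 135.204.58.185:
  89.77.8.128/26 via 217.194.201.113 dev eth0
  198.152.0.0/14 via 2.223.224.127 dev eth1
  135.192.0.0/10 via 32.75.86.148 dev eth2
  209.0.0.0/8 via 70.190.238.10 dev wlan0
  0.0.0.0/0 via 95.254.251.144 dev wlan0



Longest prefix match for 135.204.58.185:
  /26 89.77.8.128: no
  /14 198.152.0.0: no
  /10 135.192.0.0: MATCH
  /8 209.0.0.0: no
  /0 0.0.0.0: MATCH
Selected: next-hop 32.75.86.148 via eth2 (matched /10)


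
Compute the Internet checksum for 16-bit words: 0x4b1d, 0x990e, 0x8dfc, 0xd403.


Sum all words (with carry folding):
+ 0x4b1d = 0x4b1d
+ 0x990e = 0xe42b
+ 0x8dfc = 0x7228
+ 0xd403 = 0x462c
One's complement: ~0x462c
Checksum = 0xb9d3


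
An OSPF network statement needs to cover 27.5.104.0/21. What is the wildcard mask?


Subnet mask: 255.255.248.0
Wildcard = 255.255.255.255 - subnet mask
255 - 255 = 0
255 - 255 = 0
255 - 248 = 7
255 - 0 = 255
Wildcard: 0.0.7.255


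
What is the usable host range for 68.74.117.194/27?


Network: 68.74.117.192
Broadcast: 68.74.117.223
First usable = network + 1
Last usable = broadcast - 1
Range: 68.74.117.193 to 68.74.117.222


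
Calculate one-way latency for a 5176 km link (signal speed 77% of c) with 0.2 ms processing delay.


Speed = 0.77 * 3e5 km/s = 231000 km/s
Propagation delay = 5176 / 231000 = 0.0224 s = 22.4069 ms
Processing delay = 0.2 ms
Total one-way latency = 22.6069 ms


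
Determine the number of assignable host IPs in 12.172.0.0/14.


Host bits = 32 - 14 = 18
Total addresses = 2^18 = 262144
Usable = total - 2 (network and broadcast)
Usable hosts: 262142


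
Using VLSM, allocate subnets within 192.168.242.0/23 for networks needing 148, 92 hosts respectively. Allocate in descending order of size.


148 hosts -> /24 (254 usable): 192.168.242.0/24
92 hosts -> /25 (126 usable): 192.168.243.0/25
Allocation: 192.168.242.0/24 (148 hosts, 254 usable); 192.168.243.0/25 (92 hosts, 126 usable)


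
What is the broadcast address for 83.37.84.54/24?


Network: 83.37.84.0/24
Host bits = 8
Set all host bits to 1:
Broadcast: 83.37.84.255


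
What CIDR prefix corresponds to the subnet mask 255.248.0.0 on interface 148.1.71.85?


Binary: 11111111.11111000.00000000.00000000
Count leading 1s
Prefix: /13


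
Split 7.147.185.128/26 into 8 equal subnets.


New prefix = 26 + 3 = 29
Each subnet has 8 addresses
  7.147.185.128/29
  7.147.185.136/29
  7.147.185.144/29
  7.147.185.152/29
  7.147.185.160/29
  7.147.185.168/29
  7.147.185.176/29
  7.147.185.184/29
Subnets: 7.147.185.128/29, 7.147.185.136/29, 7.147.185.144/29, 7.147.185.152/29, 7.147.185.160/29, 7.147.185.168/29, 7.147.185.176/29, 7.147.185.184/29


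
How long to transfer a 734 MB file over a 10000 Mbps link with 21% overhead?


Effective throughput = 10000 * (1 - 21/100) = 7900 Mbps
File size in Mb = 734 * 8 = 5872 Mb
Time = 5872 / 7900
Time = 0.7433 seconds


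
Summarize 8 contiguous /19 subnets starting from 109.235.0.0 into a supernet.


Original prefix: /19
Number of subnets: 8 = 2^3
New prefix = 19 - 3 = 16
Supernet: 109.235.0.0/16


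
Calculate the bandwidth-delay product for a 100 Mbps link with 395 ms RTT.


BDP = bandwidth * RTT
= 100 Mbps * 395 ms
= 100 * 1e6 * 395 / 1000 bits
= 39500000 bits
= 4937500 bytes
= 4821.7773 KB
BDP = 39500000 bits (4937500 bytes)


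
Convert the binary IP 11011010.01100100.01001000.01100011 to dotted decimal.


11011010 = 218
01100100 = 100
01001000 = 72
01100011 = 99
IP: 218.100.72.99


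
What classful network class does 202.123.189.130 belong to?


First octet: 202
Binary: 11001010
110xxxxx -> Class C (192-223)
Class C, default mask 255.255.255.0 (/24)


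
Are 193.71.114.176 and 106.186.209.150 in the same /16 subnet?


Mask: 255.255.0.0
193.71.114.176 AND mask = 193.71.0.0
106.186.209.150 AND mask = 106.186.0.0
No, different subnets (193.71.0.0 vs 106.186.0.0)


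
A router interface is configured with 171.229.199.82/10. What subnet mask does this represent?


/10 means 10 network bits, 22 host bits
Binary: 11111111110000000000000000000000
Mask: 255.192.0.0


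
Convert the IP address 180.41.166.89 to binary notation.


180 = 10110100
41 = 00101001
166 = 10100110
89 = 01011001
Binary: 10110100.00101001.10100110.01011001


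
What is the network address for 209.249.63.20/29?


IP:   11010001.11111001.00111111.00010100
Mask: 11111111.11111111.11111111.11111000
AND operation:
Net:  11010001.11111001.00111111.00010000
Network: 209.249.63.16/29


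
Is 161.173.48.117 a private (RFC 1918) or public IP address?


RFC 1918 private ranges:
  10.0.0.0/8 (10.0.0.0 - 10.255.255.255)
  172.16.0.0/12 (172.16.0.0 - 172.31.255.255)
  192.168.0.0/16 (192.168.0.0 - 192.168.255.255)
Public (not in any RFC 1918 range)


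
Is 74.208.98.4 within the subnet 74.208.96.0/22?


Subnet network: 74.208.96.0
Test IP AND mask: 74.208.96.0
Yes, 74.208.98.4 is in 74.208.96.0/22


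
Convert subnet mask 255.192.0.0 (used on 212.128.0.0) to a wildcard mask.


Subnet mask: 255.192.0.0
Wildcard = 255.255.255.255 - subnet mask
255 - 255 = 0
255 - 192 = 63
255 - 0 = 255
255 - 0 = 255
Wildcard: 0.63.255.255
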